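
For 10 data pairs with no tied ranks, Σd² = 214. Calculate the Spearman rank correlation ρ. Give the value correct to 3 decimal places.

-0.297

ρ = 1 − 6Σd² / [n(n²−1)] = 1 − 6×214 / (10×99)
  = 1 − 1284/990 = 1 − 1.2970 ≈ -0.297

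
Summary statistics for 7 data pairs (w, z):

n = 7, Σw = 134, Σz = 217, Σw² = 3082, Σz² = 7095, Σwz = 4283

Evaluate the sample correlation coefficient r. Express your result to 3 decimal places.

r = (nΣwz − ΣwΣz) / √[(nΣw² − (Σw)²)(nΣz² − (Σz)²)]
Numerator: 7×4283 − 134×217 = 903
Denominator: √[(21574 − 17956)(49665 − 47089)] = √[3618 × 2576] = 3052.8623
r = 903 / 3052.8623 ≈ 0.296

0.296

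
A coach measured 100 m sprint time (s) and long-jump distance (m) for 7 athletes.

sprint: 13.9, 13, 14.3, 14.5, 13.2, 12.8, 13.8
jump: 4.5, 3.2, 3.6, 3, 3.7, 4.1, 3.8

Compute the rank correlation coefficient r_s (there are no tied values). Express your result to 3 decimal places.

-0.357

Rank sprint: 5, 2, 6, 7, 3, 1, 4
Rank jump: 7, 2, 3, 1, 4, 6, 5
d = rank(sprint) − rank(jump): -2, 0, 3, 6, -1, -5, -1; Σd² = 76
ρ = 1 − 6Σd² / [n(n²−1)] = 1 − 6×76 / (7×48) = 1 − 456/336 ≈ -0.357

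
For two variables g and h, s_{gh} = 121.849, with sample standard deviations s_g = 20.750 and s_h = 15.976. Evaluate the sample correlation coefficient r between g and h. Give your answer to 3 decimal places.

0.368

r = Cov(g,h) / (s_g · s_h) = 121.849 / (20.750 × 15.976)
  = 121.849 / 331.5020 ≈ 0.368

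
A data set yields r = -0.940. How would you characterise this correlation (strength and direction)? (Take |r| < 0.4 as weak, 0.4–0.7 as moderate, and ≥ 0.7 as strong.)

strong negative

r = -0.940 < 0 so the relationship is negative.
|r| = 0.940, which falls in the strong range.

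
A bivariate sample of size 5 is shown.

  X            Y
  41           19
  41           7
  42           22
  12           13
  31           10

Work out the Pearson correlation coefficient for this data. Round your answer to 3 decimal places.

0.266

n = 5, ΣX = 167, ΣY = 71, ΣX² = 6231, ΣY² = 1163, ΣXY = 2456
nΣXY − ΣXΣY = 12280 − 11857 = 423
nΣX² − (ΣX)² = 31155 − 27889 = 3266; nΣY² − (ΣY)² = 5815 − 5041 = 774
r = 423 / √(3266 × 774) = 423 / 1589.9321 ≈ 0.266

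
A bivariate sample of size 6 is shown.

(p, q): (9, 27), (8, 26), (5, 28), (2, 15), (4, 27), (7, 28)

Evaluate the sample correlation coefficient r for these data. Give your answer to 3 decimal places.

0.664

n = 6, Σp = 35, Σq = 151, Σp² = 239, Σq² = 3927, Σpq = 925
nΣpq − ΣpΣq = 5550 − 5285 = 265
nΣp² − (Σp)² = 1434 − 1225 = 209; nΣq² − (Σq)² = 23562 − 22801 = 761
r = 265 / √(209 × 761) = 265 / 398.8095 ≈ 0.664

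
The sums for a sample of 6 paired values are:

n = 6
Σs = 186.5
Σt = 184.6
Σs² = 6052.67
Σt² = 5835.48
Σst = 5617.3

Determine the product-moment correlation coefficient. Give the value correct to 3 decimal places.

r = (nΣst − ΣsΣt) / √[(nΣs² − (Σs)²)(nΣt² − (Σt)²)]
Numerator: 6×5617.3 − 186.5×184.6 = -724.1
Denominator: √[(36316.02 − 34782.25)(35012.88 − 34077.16)] = √[1533.77 × 935.72] = 1197.9897
r = -724.1 / 1197.9897 ≈ -0.604

-0.604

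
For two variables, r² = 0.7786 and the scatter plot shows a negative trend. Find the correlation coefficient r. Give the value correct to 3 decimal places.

-0.882

|r| = √0.7786 = 0.882
The association is negative, so r = −0.882.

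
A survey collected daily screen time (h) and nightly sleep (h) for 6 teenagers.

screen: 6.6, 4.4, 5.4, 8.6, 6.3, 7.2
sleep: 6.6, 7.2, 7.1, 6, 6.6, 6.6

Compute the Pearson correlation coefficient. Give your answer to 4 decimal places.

-0.9687

n = 6, Σx = 38.5, Σy = 40.1, Σx² = 257.57, Σy² = 268.93, Σxy = 254.28
nΣxy − ΣxΣy = 1525.68 − 1543.85 = -18.17
nΣx² − (Σx)² = 1545.42 − 1482.25 = 63.17; nΣy² − (Σy)² = 1613.58 − 1608.01 = 5.57
r = -18.17 / √(63.17 × 5.57) = -18.17 / 18.7578 ≈ -0.9687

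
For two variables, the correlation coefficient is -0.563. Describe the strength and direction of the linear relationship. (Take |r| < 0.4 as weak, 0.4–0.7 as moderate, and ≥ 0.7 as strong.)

r = -0.563 < 0 so the relationship is negative.
|r| = 0.563, which falls in the moderate range.

moderate negative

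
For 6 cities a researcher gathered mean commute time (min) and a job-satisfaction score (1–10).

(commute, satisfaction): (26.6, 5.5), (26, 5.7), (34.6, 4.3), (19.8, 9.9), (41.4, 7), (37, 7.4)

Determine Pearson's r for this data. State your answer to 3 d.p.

-0.342

n = 6, Σx = 185.4, Σy = 39.8, Σx² = 6055.72, Σy² = 283, Σxy = 1202.9
nΣxy − ΣxΣy = 7217.4 − 7378.92 = -161.52
nΣx² − (Σx)² = 36334.32 − 34373.16 = 1961.16; nΣy² − (Σy)² = 1698 − 1584.04 = 113.96
r = -161.52 / √(1961.16 × 113.96) = -161.52 / 472.7513 ≈ -0.342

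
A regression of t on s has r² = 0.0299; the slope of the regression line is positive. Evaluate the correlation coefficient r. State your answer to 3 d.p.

0.173

|r| = √0.0299 = 0.173
The association is positive, so r = 0.173.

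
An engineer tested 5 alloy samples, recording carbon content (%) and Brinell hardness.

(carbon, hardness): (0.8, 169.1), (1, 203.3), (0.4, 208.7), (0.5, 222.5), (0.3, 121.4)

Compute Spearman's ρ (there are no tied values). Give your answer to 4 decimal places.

0.2000

Rank carbon: 4, 5, 2, 3, 1
Rank hardness: 2, 3, 4, 5, 1
d = rank(carbon) − rank(hardness): 2, 2, -2, -2, 0; Σd² = 16
ρ = 1 − 6Σd² / [n(n²−1)] = 1 − 6×16 / (5×24) = 1 − 96/120 ≈ 0.2000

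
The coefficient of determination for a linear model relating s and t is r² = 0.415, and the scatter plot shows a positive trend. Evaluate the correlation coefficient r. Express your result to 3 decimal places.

|r| = √0.415 = 0.644
The association is positive, so r = 0.644.

0.644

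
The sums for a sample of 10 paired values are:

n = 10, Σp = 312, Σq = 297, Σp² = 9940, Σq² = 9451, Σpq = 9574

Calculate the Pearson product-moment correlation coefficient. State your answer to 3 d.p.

r = (nΣpq − ΣpΣq) / √[(nΣp² − (Σp)²)(nΣq² − (Σq)²)]
Numerator: 10×9574 − 312×297 = 3076
Denominator: √[(99400 − 97344)(94510 − 88209)] = √[2056 × 6301] = 3599.2855
r = 3076 / 3599.2855 ≈ 0.855

0.855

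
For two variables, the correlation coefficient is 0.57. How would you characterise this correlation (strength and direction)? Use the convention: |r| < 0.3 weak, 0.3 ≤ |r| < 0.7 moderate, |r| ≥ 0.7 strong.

moderate positive

r = 0.57 > 0 so the relationship is positive.
|r| = 0.57, which falls in the moderate range.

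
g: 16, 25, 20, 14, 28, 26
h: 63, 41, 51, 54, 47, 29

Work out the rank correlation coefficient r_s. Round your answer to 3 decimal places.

-0.771

Rank g: 2, 4, 3, 1, 6, 5
Rank h: 6, 2, 4, 5, 3, 1
d = rank(g) − rank(h): -4, 2, -1, -4, 3, 4; Σd² = 62
ρ = 1 − 6Σd² / [n(n²−1)] = 1 − 6×62 / (6×35) = 1 − 372/210 ≈ -0.771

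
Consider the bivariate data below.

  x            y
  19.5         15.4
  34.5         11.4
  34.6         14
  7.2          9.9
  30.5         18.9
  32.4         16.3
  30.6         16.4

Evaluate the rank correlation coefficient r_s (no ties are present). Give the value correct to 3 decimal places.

0.000

Rank x: 2, 6, 7, 1, 3, 5, 4
Rank y: 4, 2, 3, 1, 7, 5, 6
d = rank(x) − rank(y): -2, 4, 4, 0, -4, 0, -2; Σd² = 56
ρ = 1 − 6Σd² / [n(n²−1)] = 1 − 6×56 / (7×48) = 1 − 336/336 ≈ 0.000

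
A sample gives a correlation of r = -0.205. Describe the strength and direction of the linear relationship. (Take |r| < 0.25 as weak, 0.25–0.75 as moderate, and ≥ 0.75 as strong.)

weak negative

r = -0.205 < 0 so the relationship is negative.
|r| = 0.205, which falls in the weak range.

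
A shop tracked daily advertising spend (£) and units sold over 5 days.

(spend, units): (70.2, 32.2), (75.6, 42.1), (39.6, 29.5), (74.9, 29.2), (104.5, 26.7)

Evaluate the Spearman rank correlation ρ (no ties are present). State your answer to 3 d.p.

Rank spend: 2, 4, 1, 3, 5
Rank units: 4, 5, 3, 2, 1
d = rank(spend) − rank(units): -2, -1, -2, 1, 4; Σd² = 26
ρ = 1 − 6Σd² / [n(n²−1)] = 1 − 6×26 / (5×24) = 1 − 156/120 ≈ -0.300

-0.300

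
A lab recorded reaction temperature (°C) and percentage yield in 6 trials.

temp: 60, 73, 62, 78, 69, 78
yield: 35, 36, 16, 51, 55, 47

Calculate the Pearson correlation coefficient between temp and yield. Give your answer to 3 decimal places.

n = 6, Σx = 420, Σy = 240, Σx² = 29702, Σy² = 10612, Σxy = 17159
nΣxy − ΣxΣy = 102954 − 100800 = 2154
nΣx² − (Σx)² = 178212 − 176400 = 1812; nΣy² − (Σy)² = 63672 − 57600 = 6072
r = 2154 / √(1812 × 6072) = 2154 / 3316.9962 ≈ 0.649

0.649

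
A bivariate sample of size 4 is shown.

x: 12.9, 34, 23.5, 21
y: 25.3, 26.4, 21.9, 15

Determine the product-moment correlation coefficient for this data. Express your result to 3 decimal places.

n = 4, Σx = 91.4, Σy = 88.6, Σx² = 2315.66, Σy² = 2041.66, Σxy = 2053.62
nΣxy − ΣxΣy = 8214.48 − 8098.04 = 116.44
nΣx² − (Σx)² = 9262.64 − 8353.96 = 908.68; nΣy² − (Σy)² = 8166.64 − 7849.96 = 316.68
r = 116.44 / √(908.68 × 316.68) = 116.44 / 536.4334 ≈ 0.217

0.217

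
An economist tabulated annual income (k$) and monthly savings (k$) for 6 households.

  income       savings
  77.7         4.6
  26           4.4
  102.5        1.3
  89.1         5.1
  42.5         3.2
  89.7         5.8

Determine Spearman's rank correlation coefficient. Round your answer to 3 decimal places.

Rank income: 3, 1, 6, 4, 2, 5
Rank savings: 4, 3, 1, 5, 2, 6
d = rank(income) − rank(savings): -1, -2, 5, -1, 0, -1; Σd² = 32
ρ = 1 − 6Σd² / [n(n²−1)] = 1 − 6×32 / (6×35) = 1 − 192/210 ≈ 0.086

0.086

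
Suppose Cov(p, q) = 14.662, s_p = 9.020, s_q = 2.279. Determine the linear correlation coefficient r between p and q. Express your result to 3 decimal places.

r = Cov(p,q) / (s_p · s_q) = 14.662 / (9.020 × 2.279)
  = 14.662 / 20.5566 ≈ 0.713

0.713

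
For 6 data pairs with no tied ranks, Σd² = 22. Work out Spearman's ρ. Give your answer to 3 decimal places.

ρ = 1 − 6Σd² / [n(n²−1)] = 1 − 6×22 / (6×35)
  = 1 − 132/210 = 1 − 0.6286 ≈ 0.371

0.371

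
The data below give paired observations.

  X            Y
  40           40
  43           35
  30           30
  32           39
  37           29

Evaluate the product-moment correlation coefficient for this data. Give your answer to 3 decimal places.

0.264

n = 5, ΣX = 182, ΣY = 173, ΣX² = 6742, ΣY² = 6087, ΣXY = 6326
nΣXY − ΣXΣY = 31630 − 31486 = 144
nΣX² − (ΣX)² = 33710 − 33124 = 586; nΣY² − (ΣY)² = 30435 − 29929 = 506
r = 144 / √(586 × 506) = 144 / 544.5328 ≈ 0.264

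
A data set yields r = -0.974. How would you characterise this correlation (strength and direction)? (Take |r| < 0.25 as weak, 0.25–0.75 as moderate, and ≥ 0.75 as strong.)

r = -0.974 < 0 so the relationship is negative.
|r| = 0.974, which falls in the strong range.

strong negative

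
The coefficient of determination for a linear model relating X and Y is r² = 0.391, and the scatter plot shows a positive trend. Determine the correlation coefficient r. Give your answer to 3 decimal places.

0.625

|r| = √0.391 = 0.625
The association is positive, so r = 0.625.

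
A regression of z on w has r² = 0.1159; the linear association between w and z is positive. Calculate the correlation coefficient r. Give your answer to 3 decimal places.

|r| = √0.1159 = 0.340
The association is positive, so r = 0.340.

0.340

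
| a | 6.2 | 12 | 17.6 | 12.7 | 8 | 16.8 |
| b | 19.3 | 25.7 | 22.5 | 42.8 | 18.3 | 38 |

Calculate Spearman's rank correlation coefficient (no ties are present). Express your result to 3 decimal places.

Rank a: 1, 3, 6, 4, 2, 5
Rank b: 2, 4, 3, 6, 1, 5
d = rank(a) − rank(b): -1, -1, 3, -2, 1, 0; Σd² = 16
ρ = 1 − 6Σd² / [n(n²−1)] = 1 − 6×16 / (6×35) = 1 − 96/210 ≈ 0.543

0.543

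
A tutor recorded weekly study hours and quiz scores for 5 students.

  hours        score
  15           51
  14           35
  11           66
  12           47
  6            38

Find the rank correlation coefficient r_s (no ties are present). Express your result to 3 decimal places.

Rank hours: 5, 4, 2, 3, 1
Rank score: 4, 1, 5, 3, 2
d = rank(hours) − rank(score): 1, 3, -3, 0, -1; Σd² = 20
ρ = 1 − 6Σd² / [n(n²−1)] = 1 − 6×20 / (5×24) = 1 − 120/120 ≈ 0.000

0.000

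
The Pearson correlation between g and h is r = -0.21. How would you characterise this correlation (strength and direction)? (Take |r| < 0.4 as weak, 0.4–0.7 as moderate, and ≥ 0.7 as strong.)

r = -0.21 < 0 so the relationship is negative.
|r| = 0.21, which falls in the weak range.

weak negative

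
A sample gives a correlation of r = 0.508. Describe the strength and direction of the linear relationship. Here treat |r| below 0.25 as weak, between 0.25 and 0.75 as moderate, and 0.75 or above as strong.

moderate positive

r = 0.508 > 0 so the relationship is positive.
|r| = 0.508, which falls in the moderate range.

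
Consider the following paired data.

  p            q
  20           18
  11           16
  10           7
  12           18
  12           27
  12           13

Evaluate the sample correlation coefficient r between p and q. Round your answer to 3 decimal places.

0.265

n = 6, Σp = 77, Σq = 99, Σp² = 1053, Σq² = 1851, Σpq = 1302
nΣpq − ΣpΣq = 7812 − 7623 = 189
nΣp² − (Σp)² = 6318 − 5929 = 389; nΣq² − (Σq)² = 11106 − 9801 = 1305
r = 189 / √(389 × 1305) = 189 / 712.4921 ≈ 0.265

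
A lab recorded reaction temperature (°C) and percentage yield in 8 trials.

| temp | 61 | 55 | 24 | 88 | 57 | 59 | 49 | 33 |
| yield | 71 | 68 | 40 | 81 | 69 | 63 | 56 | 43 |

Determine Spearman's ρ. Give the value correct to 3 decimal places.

Rank temp: 7, 4, 1, 8, 5, 6, 3, 2
Rank yield: 7, 5, 1, 8, 6, 4, 3, 2
d = rank(temp) − rank(yield): 0, -1, 0, 0, -1, 2, 0, 0; Σd² = 6
ρ = 1 − 6Σd² / [n(n²−1)] = 1 − 6×6 / (8×63) = 1 − 36/504 ≈ 0.929

0.929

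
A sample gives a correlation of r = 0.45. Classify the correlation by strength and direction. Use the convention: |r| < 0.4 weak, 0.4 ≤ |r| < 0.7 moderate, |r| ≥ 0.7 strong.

moderate positive

r = 0.45 > 0 so the relationship is positive.
|r| = 0.45, which falls in the moderate range.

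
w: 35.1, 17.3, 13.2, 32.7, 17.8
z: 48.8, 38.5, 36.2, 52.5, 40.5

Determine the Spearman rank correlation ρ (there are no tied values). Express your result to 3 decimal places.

0.900

Rank w: 5, 2, 1, 4, 3
Rank z: 4, 2, 1, 5, 3
d = rank(w) − rank(z): 1, 0, 0, -1, 0; Σd² = 2
ρ = 1 − 6Σd² / [n(n²−1)] = 1 − 6×2 / (5×24) = 1 − 12/120 ≈ 0.900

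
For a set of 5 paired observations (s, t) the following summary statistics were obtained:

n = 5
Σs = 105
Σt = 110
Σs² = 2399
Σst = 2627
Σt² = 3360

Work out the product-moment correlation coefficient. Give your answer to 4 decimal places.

r = (nΣst − ΣsΣt) / √[(nΣs² − (Σs)²)(nΣt² − (Σt)²)]
Numerator: 5×2627 − 105×110 = 1585
Denominator: √[(11995 − 11025)(16800 − 12100)] = √[970 × 4700] = 2135.1815
r = 1585 / 2135.1815 ≈ 0.7423

0.7423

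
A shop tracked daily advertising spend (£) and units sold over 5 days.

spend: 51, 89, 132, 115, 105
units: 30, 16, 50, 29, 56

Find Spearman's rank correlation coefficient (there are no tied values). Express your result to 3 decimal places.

Rank spend: 1, 2, 5, 4, 3
Rank units: 3, 1, 4, 2, 5
d = rank(spend) − rank(units): -2, 1, 1, 2, -2; Σd² = 14
ρ = 1 − 6Σd² / [n(n²−1)] = 1 − 6×14 / (5×24) = 1 − 84/120 ≈ 0.300

0.300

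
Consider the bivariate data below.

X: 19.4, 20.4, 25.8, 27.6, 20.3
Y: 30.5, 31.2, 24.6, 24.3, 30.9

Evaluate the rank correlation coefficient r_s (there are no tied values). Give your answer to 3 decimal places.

-0.600

Rank X: 1, 3, 4, 5, 2
Rank Y: 3, 5, 2, 1, 4
d = rank(X) − rank(Y): -2, -2, 2, 4, -2; Σd² = 32
ρ = 1 − 6Σd² / [n(n²−1)] = 1 − 6×32 / (5×24) = 1 − 192/120 ≈ -0.600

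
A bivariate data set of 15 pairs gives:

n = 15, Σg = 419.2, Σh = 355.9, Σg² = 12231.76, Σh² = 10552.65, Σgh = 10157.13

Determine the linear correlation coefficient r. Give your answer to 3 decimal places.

r = (nΣgh − ΣgΣh) / √[(nΣg² − (Σg)²)(nΣh² − (Σh)²)]
Numerator: 15×10157.13 − 419.2×355.9 = 3163.67
Denominator: √[(183476.4 − 175728.64)(158289.75 − 126664.81)] = √[7747.76 × 31624.94] = 15653.1928
r = 3163.67 / 15653.1928 ≈ 0.202

0.202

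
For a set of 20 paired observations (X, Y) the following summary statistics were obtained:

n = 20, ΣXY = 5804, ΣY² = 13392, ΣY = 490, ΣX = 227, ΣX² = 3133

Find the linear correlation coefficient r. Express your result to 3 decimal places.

0.276

r = (nΣXY − ΣXΣY) / √[(nΣX² − (ΣX)²)(nΣY² − (ΣY)²)]
Numerator: 20×5804 − 227×490 = 4850
Denominator: √[(62660 − 51529)(267840 − 240100)] = √[11131 × 27740] = 17571.9646
r = 4850 / 17571.9646 ≈ 0.276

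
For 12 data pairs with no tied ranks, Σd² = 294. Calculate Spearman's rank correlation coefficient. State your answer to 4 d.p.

-0.0280

ρ = 1 − 6Σd² / [n(n²−1)] = 1 − 6×294 / (12×143)
  = 1 − 1764/1716 = 1 − 1.02797 ≈ -0.0280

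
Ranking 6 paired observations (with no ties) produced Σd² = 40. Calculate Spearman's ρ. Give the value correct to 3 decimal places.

ρ = 1 − 6Σd² / [n(n²−1)] = 1 − 6×40 / (6×35)
  = 1 − 240/210 = 1 − 1.1429 ≈ -0.143

-0.143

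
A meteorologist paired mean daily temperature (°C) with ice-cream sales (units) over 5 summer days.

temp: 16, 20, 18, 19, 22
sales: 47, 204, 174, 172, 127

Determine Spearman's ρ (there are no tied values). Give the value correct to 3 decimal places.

Rank temp: 1, 4, 2, 3, 5
Rank sales: 1, 5, 4, 3, 2
d = rank(temp) − rank(sales): 0, -1, -2, 0, 3; Σd² = 14
ρ = 1 − 6Σd² / [n(n²−1)] = 1 − 6×14 / (5×24) = 1 − 84/120 ≈ 0.300

0.300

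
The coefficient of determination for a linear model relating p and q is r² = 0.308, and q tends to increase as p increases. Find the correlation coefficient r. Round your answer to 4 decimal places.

0.5550

|r| = √0.308 = 0.5550
The association is positive, so r = 0.5550.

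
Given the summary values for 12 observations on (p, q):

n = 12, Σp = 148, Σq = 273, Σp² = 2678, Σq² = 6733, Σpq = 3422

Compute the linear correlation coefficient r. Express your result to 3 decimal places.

r = (nΣpq − ΣpΣq) / √[(nΣp² − (Σp)²)(nΣq² − (Σq)²)]
Numerator: 12×3422 − 148×273 = 660
Denominator: √[(32136 − 21904)(80796 − 74529)] = √[10232 × 6267] = 8007.7428
r = 660 / 8007.7428 ≈ 0.082

0.082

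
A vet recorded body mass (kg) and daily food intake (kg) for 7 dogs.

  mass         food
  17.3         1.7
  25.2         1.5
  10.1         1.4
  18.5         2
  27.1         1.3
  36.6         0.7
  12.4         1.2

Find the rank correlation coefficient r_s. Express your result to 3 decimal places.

-0.286

Rank mass: 3, 5, 1, 4, 6, 7, 2
Rank food: 6, 5, 4, 7, 3, 1, 2
d = rank(mass) − rank(food): -3, 0, -3, -3, 3, 6, 0; Σd² = 72
ρ = 1 − 6Σd² / [n(n²−1)] = 1 − 6×72 / (7×48) = 1 − 432/336 ≈ -0.286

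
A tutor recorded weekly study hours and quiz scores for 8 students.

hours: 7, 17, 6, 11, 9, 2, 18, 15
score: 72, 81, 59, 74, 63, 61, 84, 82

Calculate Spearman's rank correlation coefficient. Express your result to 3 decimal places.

Rank hours: 3, 7, 2, 5, 4, 1, 8, 6
Rank score: 4, 6, 1, 5, 3, 2, 8, 7
d = rank(hours) − rank(score): -1, 1, 1, 0, 1, -1, 0, -1; Σd² = 6
ρ = 1 − 6Σd² / [n(n²−1)] = 1 − 6×6 / (8×63) = 1 − 36/504 ≈ 0.929

0.929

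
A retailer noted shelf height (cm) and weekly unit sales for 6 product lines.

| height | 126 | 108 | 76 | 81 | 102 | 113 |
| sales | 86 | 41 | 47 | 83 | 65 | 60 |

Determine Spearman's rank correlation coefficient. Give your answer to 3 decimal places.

Rank height: 6, 4, 1, 2, 3, 5
Rank sales: 6, 1, 2, 5, 4, 3
d = rank(height) − rank(sales): 0, 3, -1, -3, -1, 2; Σd² = 24
ρ = 1 − 6Σd² / [n(n²−1)] = 1 − 6×24 / (6×35) = 1 − 144/210 ≈ 0.314

0.314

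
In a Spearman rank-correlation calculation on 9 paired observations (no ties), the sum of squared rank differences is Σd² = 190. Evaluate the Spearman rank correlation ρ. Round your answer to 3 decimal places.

ρ = 1 − 6Σd² / [n(n²−1)] = 1 − 6×190 / (9×80)
  = 1 − 1140/720 = 1 − 1.5833 ≈ -0.583

-0.583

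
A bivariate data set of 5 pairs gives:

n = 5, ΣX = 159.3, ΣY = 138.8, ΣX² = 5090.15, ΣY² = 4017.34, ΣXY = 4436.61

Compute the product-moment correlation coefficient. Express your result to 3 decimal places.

r = (nΣXY − ΣXΣY) / √[(nΣX² − (ΣX)²)(nΣY² − (ΣY)²)]
Numerator: 5×4436.61 − 159.3×138.8 = 72.21
Denominator: √[(25450.75 − 25376.49)(20086.7 − 19265.44)] = √[74.26 × 821.26] = 246.9550
r = 72.21 / 246.9550 ≈ 0.292

0.292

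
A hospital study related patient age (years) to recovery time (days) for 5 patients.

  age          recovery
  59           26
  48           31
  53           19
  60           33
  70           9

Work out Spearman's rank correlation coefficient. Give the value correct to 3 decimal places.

Rank age: 3, 1, 2, 4, 5
Rank recovery: 3, 4, 2, 5, 1
d = rank(age) − rank(recovery): 0, -3, 0, -1, 4; Σd² = 26
ρ = 1 − 6Σd² / [n(n²−1)] = 1 − 6×26 / (5×24) = 1 − 156/120 ≈ -0.300

-0.300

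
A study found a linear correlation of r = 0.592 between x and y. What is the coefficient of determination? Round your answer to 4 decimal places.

0.3505

r² = (0.592)² = 0.3505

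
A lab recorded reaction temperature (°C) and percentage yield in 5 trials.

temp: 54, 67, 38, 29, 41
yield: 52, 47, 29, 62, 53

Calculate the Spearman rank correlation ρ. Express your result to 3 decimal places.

-0.400

Rank temp: 4, 5, 2, 1, 3
Rank yield: 3, 2, 1, 5, 4
d = rank(temp) − rank(yield): 1, 3, 1, -4, -1; Σd² = 28
ρ = 1 − 6Σd² / [n(n²−1)] = 1 − 6×28 / (5×24) = 1 − 168/120 ≈ -0.400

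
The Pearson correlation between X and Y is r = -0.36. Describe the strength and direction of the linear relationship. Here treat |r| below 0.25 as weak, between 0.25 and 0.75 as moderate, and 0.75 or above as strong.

r = -0.36 < 0 so the relationship is negative.
|r| = 0.36, which falls in the moderate range.

moderate negative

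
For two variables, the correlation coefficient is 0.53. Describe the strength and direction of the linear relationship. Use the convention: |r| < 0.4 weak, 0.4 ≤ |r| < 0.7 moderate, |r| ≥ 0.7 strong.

moderate positive

r = 0.53 > 0 so the relationship is positive.
|r| = 0.53, which falls in the moderate range.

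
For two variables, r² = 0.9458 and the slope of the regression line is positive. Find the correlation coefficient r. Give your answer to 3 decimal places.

0.973

|r| = √0.9458 = 0.973
The association is positive, so r = 0.973.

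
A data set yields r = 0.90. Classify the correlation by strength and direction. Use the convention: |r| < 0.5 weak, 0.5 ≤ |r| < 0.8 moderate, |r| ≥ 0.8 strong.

strong positive

r = 0.90 > 0 so the relationship is positive.
|r| = 0.90, which falls in the strong range.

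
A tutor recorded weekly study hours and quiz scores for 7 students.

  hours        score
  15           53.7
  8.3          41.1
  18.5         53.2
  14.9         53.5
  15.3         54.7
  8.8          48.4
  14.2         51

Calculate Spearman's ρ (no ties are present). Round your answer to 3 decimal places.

0.786

Rank hours: 5, 1, 7, 4, 6, 2, 3
Rank score: 6, 1, 4, 5, 7, 2, 3
d = rank(hours) − rank(score): -1, 0, 3, -1, -1, 0, 0; Σd² = 12
ρ = 1 − 6Σd² / [n(n²−1)] = 1 − 6×12 / (7×48) = 1 − 72/336 ≈ 0.786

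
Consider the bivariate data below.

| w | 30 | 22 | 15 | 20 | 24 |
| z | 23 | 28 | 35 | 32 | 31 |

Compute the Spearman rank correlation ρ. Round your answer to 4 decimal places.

-0.9000

Rank w: 5, 3, 1, 2, 4
Rank z: 1, 2, 5, 4, 3
d = rank(w) − rank(z): 4, 1, -4, -2, 1; Σd² = 38
ρ = 1 − 6Σd² / [n(n²−1)] = 1 − 6×38 / (5×24) = 1 − 228/120 ≈ -0.9000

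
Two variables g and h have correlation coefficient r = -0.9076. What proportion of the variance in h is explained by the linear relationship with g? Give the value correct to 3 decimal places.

r² = (-0.9076)² = 0.824

0.824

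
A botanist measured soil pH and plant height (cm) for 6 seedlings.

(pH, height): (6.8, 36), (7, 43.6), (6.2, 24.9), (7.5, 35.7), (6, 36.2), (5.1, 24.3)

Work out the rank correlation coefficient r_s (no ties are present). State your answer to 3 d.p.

0.429

Rank pH: 4, 5, 3, 6, 2, 1
Rank height: 4, 6, 2, 3, 5, 1
d = rank(pH) − rank(height): 0, -1, 1, 3, -3, 0; Σd² = 20
ρ = 1 − 6Σd² / [n(n²−1)] = 1 − 6×20 / (6×35) = 1 − 120/210 ≈ 0.429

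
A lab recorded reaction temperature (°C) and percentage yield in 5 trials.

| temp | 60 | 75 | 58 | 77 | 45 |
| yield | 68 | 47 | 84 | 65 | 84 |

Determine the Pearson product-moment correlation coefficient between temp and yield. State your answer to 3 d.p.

n = 5, Σx = 315, Σy = 348, Σx² = 20543, Σy² = 25170, Σxy = 21262
nΣxy − ΣxΣy = 106310 − 109620 = -3310
nΣx² − (Σx)² = 102715 − 99225 = 3490; nΣy² − (Σy)² = 125850 − 121104 = 4746
r = -3310 / √(3490 × 4746) = -3310 / 4069.8329 ≈ -0.813

-0.813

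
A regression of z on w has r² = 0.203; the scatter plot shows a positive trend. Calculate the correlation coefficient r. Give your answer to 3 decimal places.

|r| = √0.203 = 0.451
The association is positive, so r = 0.451.

0.451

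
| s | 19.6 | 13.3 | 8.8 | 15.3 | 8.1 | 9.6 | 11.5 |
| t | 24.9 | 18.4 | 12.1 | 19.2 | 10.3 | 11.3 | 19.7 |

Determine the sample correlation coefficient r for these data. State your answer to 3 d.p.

n = 7, Σs = 86.2, Σt = 115.9, Σs² = 1162.6, Σt² = 2095.49, Σst = 1551.46
nΣst − ΣsΣt = 10860.22 − 9990.58 = 869.64
nΣs² − (Σs)² = 8138.2 − 7430.44 = 707.76; nΣt² − (Σt)² = 14668.43 − 13432.81 = 1235.62
r = 869.64 / √(707.76 × 1235.62) = 869.64 / 935.1590 ≈ 0.930

0.930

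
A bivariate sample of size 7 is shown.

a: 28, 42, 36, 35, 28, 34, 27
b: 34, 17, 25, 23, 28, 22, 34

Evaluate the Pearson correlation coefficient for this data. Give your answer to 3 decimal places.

-0.923

n = 7, Σa = 230, Σb = 183, Σa² = 7738, Σb² = 5023, Σab = 5821
nΣab − ΣaΣb = 40747 − 42090 = -1343
nΣa² − (Σa)² = 54166 − 52900 = 1266; nΣb² − (Σb)² = 35161 − 33489 = 1672
r = -1343 / √(1266 × 1672) = -1343 / 1454.9062 ≈ -0.923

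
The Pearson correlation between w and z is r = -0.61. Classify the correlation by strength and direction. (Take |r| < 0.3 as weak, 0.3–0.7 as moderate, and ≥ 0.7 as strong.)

moderate negative

r = -0.61 < 0 so the relationship is negative.
|r| = 0.61, which falls in the moderate range.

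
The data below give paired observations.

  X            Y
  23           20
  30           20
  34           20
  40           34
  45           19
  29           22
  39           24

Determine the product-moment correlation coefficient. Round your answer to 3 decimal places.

n = 7, ΣX = 240, ΣY = 159, ΣX² = 8572, ΣY² = 3777, ΣXY = 5529
nΣXY − ΣXΣY = 38703 − 38160 = 543
nΣX² − (ΣX)² = 60004 − 57600 = 2404; nΣY² − (ΣY)² = 26439 − 25281 = 1158
r = 543 / √(2404 × 1158) = 543 / 1668.4819 ≈ 0.325

0.325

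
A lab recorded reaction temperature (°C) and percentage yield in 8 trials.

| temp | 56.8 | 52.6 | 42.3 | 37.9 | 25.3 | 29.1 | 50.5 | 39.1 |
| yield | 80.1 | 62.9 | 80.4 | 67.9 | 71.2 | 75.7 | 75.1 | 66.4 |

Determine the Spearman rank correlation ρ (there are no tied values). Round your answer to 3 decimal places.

0.095

Rank temp: 8, 7, 5, 3, 1, 2, 6, 4
Rank yield: 7, 1, 8, 3, 4, 6, 5, 2
d = rank(temp) − rank(yield): 1, 6, -3, 0, -3, -4, 1, 2; Σd² = 76
ρ = 1 − 6Σd² / [n(n²−1)] = 1 − 6×76 / (8×63) = 1 − 456/504 ≈ 0.095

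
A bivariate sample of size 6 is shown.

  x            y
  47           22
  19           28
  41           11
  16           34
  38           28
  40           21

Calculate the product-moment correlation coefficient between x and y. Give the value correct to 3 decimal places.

n = 6, Σx = 201, Σy = 144, Σx² = 7551, Σy² = 3770, Σxy = 4465
nΣxy − ΣxΣy = 26790 − 28944 = -2154
nΣx² − (Σx)² = 45306 − 40401 = 4905; nΣy² − (Σy)² = 22620 − 20736 = 1884
r = -2154 / √(4905 × 1884) = -2154 / 3039.9046 ≈ -0.709

-0.709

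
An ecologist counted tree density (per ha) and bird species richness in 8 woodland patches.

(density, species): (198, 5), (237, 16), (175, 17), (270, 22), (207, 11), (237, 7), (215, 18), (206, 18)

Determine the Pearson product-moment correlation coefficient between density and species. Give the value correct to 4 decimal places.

n = 8, Σx = 1745, Σy = 114, Σx² = 386577, Σy² = 1872, Σxy = 25211
nΣxy − ΣxΣy = 201688 − 198930 = 2758
nΣx² − (Σx)² = 3092616 − 3045025 = 47591; nΣy² − (Σy)² = 14976 − 12996 = 1980
r = 2758 / √(47591 × 1980) = 2758 / 9707.2231 ≈ 0.2841

0.2841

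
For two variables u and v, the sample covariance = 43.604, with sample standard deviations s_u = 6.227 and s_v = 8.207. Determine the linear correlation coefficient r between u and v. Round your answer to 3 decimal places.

r = Cov(u,v) / (s_u · s_v) = 43.604 / (6.227 × 8.207)
  = 43.604 / 51.1050 ≈ 0.853

0.853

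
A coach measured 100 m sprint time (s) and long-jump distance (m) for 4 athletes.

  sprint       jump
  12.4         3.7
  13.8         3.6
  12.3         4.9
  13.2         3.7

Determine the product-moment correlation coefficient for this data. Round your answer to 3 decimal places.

-0.637

n = 4, Σx = 51.7, Σy = 15.9, Σx² = 669.73, Σy² = 64.35, Σxy = 204.67
nΣxy − ΣxΣy = 818.68 − 822.03 = -3.35
nΣx² − (Σx)² = 2678.92 − 2672.89 = 6.03; nΣy² − (Σy)² = 257.4 − 252.81 = 4.59
r = -3.35 / √(6.03 × 4.59) = -3.35 / 5.2610 ≈ -0.637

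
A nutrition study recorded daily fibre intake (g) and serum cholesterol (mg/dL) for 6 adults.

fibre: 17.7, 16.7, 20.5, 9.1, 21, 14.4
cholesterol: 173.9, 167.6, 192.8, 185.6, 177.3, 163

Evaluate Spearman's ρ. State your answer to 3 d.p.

Rank fibre: 4, 3, 5, 1, 6, 2
Rank cholesterol: 3, 2, 6, 5, 4, 1
d = rank(fibre) − rank(cholesterol): 1, 1, -1, -4, 2, 1; Σd² = 24
ρ = 1 − 6Σd² / [n(n²−1)] = 1 − 6×24 / (6×35) = 1 − 144/210 ≈ 0.314

0.314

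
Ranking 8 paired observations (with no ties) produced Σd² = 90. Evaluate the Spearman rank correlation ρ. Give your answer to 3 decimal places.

-0.071

ρ = 1 − 6Σd² / [n(n²−1)] = 1 − 6×90 / (8×63)
  = 1 − 540/504 = 1 − 1.0714 ≈ -0.071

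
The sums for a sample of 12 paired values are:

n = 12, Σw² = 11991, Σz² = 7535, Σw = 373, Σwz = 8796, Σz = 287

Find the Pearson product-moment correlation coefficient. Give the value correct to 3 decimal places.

-0.242

r = (nΣwz − ΣwΣz) / √[(nΣw² − (Σw)²)(nΣz² − (Σz)²)]
Numerator: 12×8796 − 373×287 = -1499
Denominator: √[(143892 − 139129)(90420 − 82369)] = √[4763 × 8051] = 6192.4884
r = -1499 / 6192.4884 ≈ -0.242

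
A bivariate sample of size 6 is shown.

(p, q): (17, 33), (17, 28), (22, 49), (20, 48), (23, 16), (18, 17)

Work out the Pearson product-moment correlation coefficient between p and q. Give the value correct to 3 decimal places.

0.131

n = 6, Σp = 117, Σq = 191, Σp² = 2315, Σq² = 7123, Σpq = 3749
nΣpq − ΣpΣq = 22494 − 22347 = 147
nΣp² − (Σp)² = 13890 − 13689 = 201; nΣq² − (Σq)² = 42738 − 36481 = 6257
r = 147 / √(201 × 6257) = 147 / 1121.4531 ≈ 0.131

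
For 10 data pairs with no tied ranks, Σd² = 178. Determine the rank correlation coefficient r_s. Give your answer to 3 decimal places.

-0.079

ρ = 1 − 6Σd² / [n(n²−1)] = 1 − 6×178 / (10×99)
  = 1 − 1068/990 = 1 − 1.0788 ≈ -0.079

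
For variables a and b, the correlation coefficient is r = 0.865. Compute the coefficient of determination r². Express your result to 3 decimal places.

0.748

r² = (0.865)² = 0.748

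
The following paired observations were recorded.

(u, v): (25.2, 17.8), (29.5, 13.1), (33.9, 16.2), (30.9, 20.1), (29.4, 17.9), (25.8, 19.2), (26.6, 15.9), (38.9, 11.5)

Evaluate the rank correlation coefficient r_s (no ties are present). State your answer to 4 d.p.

Rank u: 1, 5, 7, 6, 4, 2, 3, 8
Rank v: 5, 2, 4, 8, 6, 7, 3, 1
d = rank(u) − rank(v): -4, 3, 3, -2, -2, -5, 0, 7; Σd² = 116
ρ = 1 − 6Σd² / [n(n²−1)] = 1 − 6×116 / (8×63) = 1 − 696/504 ≈ -0.3810

-0.3810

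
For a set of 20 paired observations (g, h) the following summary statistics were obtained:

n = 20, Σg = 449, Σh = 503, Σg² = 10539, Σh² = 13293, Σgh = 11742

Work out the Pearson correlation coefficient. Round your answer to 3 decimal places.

r = (nΣgh − ΣgΣh) / √[(nΣg² − (Σg)²)(nΣh² − (Σh)²)]
Numerator: 20×11742 − 449×503 = 8993
Denominator: √[(210780 − 201601)(265860 − 253009)] = √[9179 × 12851] = 10860.9083
r = 8993 / 10860.9083 ≈ 0.828

0.828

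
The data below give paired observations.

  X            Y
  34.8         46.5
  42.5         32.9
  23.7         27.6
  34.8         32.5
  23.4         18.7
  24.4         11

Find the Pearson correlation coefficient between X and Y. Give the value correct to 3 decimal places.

0.674

n = 6, ΣX = 183.6, ΣY = 169.2, ΣX² = 5932.94, ΣY² = 5533.36, ΣXY = 5507.55
nΣXY − ΣXΣY = 33045.3 − 31065.12 = 1980.18
nΣX² − (ΣX)² = 35597.64 − 33708.96 = 1888.68; nΣY² − (ΣY)² = 33200.16 − 28628.64 = 4571.52
r = 1980.18 / √(1888.68 × 4571.52) = 1980.18 / 2938.3904 ≈ 0.674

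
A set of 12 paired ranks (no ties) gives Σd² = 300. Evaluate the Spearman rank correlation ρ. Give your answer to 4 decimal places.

-0.0490

ρ = 1 − 6Σd² / [n(n²−1)] = 1 − 6×300 / (12×143)
  = 1 − 1800/1716 = 1 − 1.04895 ≈ -0.0490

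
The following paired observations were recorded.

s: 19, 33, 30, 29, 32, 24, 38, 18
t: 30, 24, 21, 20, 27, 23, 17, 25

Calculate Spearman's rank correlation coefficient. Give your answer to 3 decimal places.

Rank s: 2, 7, 5, 4, 6, 3, 8, 1
Rank t: 8, 5, 3, 2, 7, 4, 1, 6
d = rank(s) − rank(t): -6, 2, 2, 2, -1, -1, 7, -5; Σd² = 124
ρ = 1 − 6Σd² / [n(n²−1)] = 1 − 6×124 / (8×63) = 1 − 744/504 ≈ -0.476

-0.476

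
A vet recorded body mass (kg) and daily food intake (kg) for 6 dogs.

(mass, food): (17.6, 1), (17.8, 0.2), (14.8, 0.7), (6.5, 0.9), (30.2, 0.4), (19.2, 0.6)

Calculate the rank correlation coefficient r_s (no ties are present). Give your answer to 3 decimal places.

Rank mass: 3, 4, 2, 1, 6, 5
Rank food: 6, 1, 4, 5, 2, 3
d = rank(mass) − rank(food): -3, 3, -2, -4, 4, 2; Σd² = 58
ρ = 1 − 6Σd² / [n(n²−1)] = 1 − 6×58 / (6×35) = 1 − 348/210 ≈ -0.657

-0.657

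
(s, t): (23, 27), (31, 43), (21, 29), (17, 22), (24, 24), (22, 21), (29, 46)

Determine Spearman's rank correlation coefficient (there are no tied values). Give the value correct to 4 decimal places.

Rank s: 4, 7, 2, 1, 5, 3, 6
Rank t: 4, 6, 5, 2, 3, 1, 7
d = rank(s) − rank(t): 0, 1, -3, -1, 2, 2, -1; Σd² = 20
ρ = 1 − 6Σd² / [n(n²−1)] = 1 − 6×20 / (7×48) = 1 − 120/336 ≈ 0.6429

0.6429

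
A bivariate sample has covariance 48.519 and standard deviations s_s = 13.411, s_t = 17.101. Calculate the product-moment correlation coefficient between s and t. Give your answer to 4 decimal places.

r = Cov(s,t) / (s_s · s_t) = 48.519 / (13.411 × 17.101)
  = 48.519 / 229.3415 ≈ 0.2116

0.2116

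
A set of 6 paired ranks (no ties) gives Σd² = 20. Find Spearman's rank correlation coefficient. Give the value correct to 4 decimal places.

0.4286

ρ = 1 − 6Σd² / [n(n²−1)] = 1 − 6×20 / (6×35)
  = 1 − 120/210 = 1 − 0.57143 ≈ 0.4286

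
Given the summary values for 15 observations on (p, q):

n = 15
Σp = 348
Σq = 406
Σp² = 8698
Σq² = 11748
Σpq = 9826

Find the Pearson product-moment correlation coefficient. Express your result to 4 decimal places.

0.5909

r = (nΣpq − ΣpΣq) / √[(nΣp² − (Σp)²)(nΣq² − (Σq)²)]
Numerator: 15×9826 − 348×406 = 6102
Denominator: √[(130470 − 121104)(176220 − 164836)] = √[9366 × 11384] = 10325.8193
r = 6102 / 10325.8193 ≈ 0.5909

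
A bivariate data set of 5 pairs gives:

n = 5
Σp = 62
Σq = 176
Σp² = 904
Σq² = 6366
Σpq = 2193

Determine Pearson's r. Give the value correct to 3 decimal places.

0.070

r = (nΣpq − ΣpΣq) / √[(nΣp² − (Σp)²)(nΣq² − (Σq)²)]
Numerator: 5×2193 − 62×176 = 53
Denominator: √[(4520 − 3844)(31830 − 30976)] = √[676 × 854] = 759.8052
r = 53 / 759.8052 ≈ 0.070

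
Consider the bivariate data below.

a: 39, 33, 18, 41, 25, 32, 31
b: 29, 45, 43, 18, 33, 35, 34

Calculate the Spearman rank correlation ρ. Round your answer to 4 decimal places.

-0.5000

Rank a: 6, 5, 1, 7, 2, 4, 3
Rank b: 2, 7, 6, 1, 3, 5, 4
d = rank(a) − rank(b): 4, -2, -5, 6, -1, -1, -1; Σd² = 84
ρ = 1 − 6Σd² / [n(n²−1)] = 1 − 6×84 / (7×48) = 1 − 504/336 ≈ -0.5000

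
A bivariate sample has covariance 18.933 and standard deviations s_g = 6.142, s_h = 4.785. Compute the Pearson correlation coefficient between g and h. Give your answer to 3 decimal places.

r = Cov(g,h) / (s_g · s_h) = 18.933 / (6.142 × 4.785)
  = 18.933 / 29.3895 ≈ 0.644

0.644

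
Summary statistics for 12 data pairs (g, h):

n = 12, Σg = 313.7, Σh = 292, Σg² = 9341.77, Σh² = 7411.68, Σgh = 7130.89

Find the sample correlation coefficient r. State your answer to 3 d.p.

-0.850

r = (nΣgh − ΣgΣh) / √[(nΣg² − (Σg)²)(nΣh² − (Σh)²)]
Numerator: 12×7130.89 − 313.7×292 = -6029.72
Denominator: √[(112101.24 − 98407.69)(88940.16 − 85264)] = √[13693.55 × 3676.16] = 7095.0462
r = -6029.72 / 7095.0462 ≈ -0.850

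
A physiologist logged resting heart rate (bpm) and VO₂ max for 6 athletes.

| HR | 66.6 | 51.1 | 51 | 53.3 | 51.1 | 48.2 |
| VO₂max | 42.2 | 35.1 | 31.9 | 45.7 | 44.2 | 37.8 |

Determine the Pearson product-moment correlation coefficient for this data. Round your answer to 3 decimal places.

n = 6, Σx = 321.3, Σy = 236.9, Σx² = 17423.11, Σy² = 9501.43, Σxy = 12747.42
nΣxy − ΣxΣy = 76484.52 − 76115.97 = 368.55
nΣx² − (Σx)² = 104538.66 − 103233.69 = 1304.97; nΣy² − (Σy)² = 57008.58 − 56121.61 = 886.97
r = 368.55 / √(1304.97 × 886.97) = 368.55 / 1075.8574 ≈ 0.343

0.343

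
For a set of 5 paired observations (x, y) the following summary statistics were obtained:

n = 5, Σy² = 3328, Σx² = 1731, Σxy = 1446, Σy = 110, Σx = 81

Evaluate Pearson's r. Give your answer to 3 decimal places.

-0.545

r = (nΣxy − ΣxΣy) / √[(nΣx² − (Σx)²)(nΣy² − (Σy)²)]
Numerator: 5×1446 − 81×110 = -1680
Denominator: √[(8655 − 6561)(16640 − 12100)] = √[2094 × 4540] = 3083.3034
r = -1680 / 3083.3034 ≈ -0.545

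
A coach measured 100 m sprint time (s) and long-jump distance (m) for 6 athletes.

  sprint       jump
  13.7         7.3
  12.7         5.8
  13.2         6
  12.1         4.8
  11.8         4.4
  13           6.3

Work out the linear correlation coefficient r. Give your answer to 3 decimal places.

n = 6, Σx = 76.5, Σy = 34.6, Σx² = 977.87, Σy² = 205.02, Σxy = 444.77
nΣxy − ΣxΣy = 2668.62 − 2646.9 = 21.72
nΣx² − (Σx)² = 5867.22 − 5852.25 = 14.97; nΣy² − (Σy)² = 1230.12 − 1197.16 = 32.96
r = 21.72 / √(14.97 × 32.96) = 21.72 / 22.2129 ≈ 0.978

0.978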